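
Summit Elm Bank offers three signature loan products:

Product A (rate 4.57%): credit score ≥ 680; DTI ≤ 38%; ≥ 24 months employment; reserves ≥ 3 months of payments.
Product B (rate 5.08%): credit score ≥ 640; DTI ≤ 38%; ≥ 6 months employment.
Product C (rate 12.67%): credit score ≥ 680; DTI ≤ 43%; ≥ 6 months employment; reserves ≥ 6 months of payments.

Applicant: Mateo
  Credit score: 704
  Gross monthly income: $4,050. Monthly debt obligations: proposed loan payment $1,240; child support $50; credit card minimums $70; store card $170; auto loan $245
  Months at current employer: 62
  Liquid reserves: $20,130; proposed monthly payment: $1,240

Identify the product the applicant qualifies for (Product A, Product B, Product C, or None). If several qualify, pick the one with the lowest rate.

Total debts = (1,240 + 50 + 70 + 170 + 245) = 1,775; DTI = 1,775/4,050 = 43.8%.
Reserves = 20,130/1,240 = 16.2 months.
Product A: score 704 ≥ 680; DTI 43.8% > 38%; employment 62 ≥ 24 mo; reserves 16.2 ≥ 3 mo → does not qualify.
Product B: score 704 ≥ 640; DTI 43.8% > 38%; employment 62 ≥ 6 mo → does not qualify.
Product C: score 704 ≥ 680; DTI 43.8% > 43%; employment 62 ≥ 6 mo; reserves 16.2 ≥ 6 mo → does not qualify.

None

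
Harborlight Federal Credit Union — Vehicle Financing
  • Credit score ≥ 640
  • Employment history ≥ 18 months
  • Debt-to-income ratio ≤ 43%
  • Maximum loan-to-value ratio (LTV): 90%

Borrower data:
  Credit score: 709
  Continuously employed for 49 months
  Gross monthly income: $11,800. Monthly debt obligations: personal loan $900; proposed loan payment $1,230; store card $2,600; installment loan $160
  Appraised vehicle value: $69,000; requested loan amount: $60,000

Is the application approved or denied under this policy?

Credit score 709 ≥ 640 (meets)
Employment 49 ≥ 18 months
Total monthly debts = (900 + 1,230 + 2,600 + 160) = 4,890. DTI = 4,890/11,800 = 41.4% ≤ 43%
LTV = 60,000/69,000 = 87% ≤ 90%
All criteria satisfied.

Approved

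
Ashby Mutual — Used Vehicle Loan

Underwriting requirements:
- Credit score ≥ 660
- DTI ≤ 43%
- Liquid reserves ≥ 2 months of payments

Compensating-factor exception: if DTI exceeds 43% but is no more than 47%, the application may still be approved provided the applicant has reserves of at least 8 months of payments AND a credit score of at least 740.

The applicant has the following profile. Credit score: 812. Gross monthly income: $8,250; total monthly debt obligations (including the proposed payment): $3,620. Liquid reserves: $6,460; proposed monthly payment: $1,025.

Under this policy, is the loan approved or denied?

Denied

Credit score 812 ≥ 660 (meets base)
DTI: 3,620 ÷ 8,250 = 43.9%, over the 43% base limit.
Liquid reserves cover 6,460/1,025 = 6.3 months — ≥ 2 required
DTI 43.9% is within the 43%–47% exception band; checking compensating factors.
Override check — reserves: 6.3 mo (short of 8); score: 812 (ok).
Compensating-factor requirement not fully met.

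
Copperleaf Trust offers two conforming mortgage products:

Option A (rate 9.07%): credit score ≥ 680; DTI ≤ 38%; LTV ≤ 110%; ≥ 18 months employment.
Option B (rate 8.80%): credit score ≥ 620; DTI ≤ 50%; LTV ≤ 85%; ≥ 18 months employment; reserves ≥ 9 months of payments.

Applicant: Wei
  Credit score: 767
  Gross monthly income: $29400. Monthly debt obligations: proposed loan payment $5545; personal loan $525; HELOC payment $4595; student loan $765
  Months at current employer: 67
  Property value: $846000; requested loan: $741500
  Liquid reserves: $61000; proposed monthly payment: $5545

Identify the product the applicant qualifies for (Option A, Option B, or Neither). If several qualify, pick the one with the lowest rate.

Total debts = (5,545 + 525 + 4,595 + 765) = 11,430; DTI = 11,430/29,400 = 38.9%.
LTV = 741,500/846,000 = 87.6%.
Reserves = 61,000/5,545 = 11.0 months.
Option A: score 767 ≥ 680; DTI 38.9% > 38%; LTV 87.6% ≤ 110%; employment 67 ≥ 18 mo → does not qualify.
Option B: score 767 ≥ 620; DTI 38.9% ≤ 50%; LTV 87.6% > 85%; employment 67 ≥ 18 mo; reserves 11.0 ≥ 9 mo → does not qualify.

Neither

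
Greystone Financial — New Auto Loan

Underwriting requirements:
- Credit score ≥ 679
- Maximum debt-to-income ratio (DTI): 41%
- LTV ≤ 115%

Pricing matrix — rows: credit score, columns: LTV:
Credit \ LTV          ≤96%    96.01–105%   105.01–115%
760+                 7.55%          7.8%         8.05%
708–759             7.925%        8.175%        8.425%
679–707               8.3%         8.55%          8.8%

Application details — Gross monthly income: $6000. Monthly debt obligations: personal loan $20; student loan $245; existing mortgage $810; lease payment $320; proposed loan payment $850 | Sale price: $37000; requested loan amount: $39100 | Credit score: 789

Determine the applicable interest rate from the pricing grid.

8.05%

Credit score 789 ≥ 679; Total monthly debts = (20 + 245 + 810 + 320 + 850) = 2,245. DTI: 2,245 ÷ 6,000 = 37.4%, within the 41% cap
Loan-to-value = 39,100/37,000 = 105.7% — pass (115% max)
Row: 789 falls in 760+. Column: 105.7% falls in 105.01–115%. Rate = 8.05%.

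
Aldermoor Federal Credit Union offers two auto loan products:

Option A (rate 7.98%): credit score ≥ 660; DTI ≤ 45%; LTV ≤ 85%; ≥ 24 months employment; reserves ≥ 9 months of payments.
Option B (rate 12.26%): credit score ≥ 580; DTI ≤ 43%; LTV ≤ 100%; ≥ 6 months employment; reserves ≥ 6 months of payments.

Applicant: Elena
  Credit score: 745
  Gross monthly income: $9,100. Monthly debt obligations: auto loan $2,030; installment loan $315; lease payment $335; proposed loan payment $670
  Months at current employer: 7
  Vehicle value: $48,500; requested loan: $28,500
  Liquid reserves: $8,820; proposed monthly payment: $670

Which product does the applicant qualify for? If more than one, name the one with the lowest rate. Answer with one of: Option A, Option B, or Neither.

Option B

Total debts = (2,030 + 315 + 335 + 670) = 3,350; DTI = 3,350/9,100 = 36.8%.
LTV = 28,500/48,500 = 58.8%.
Reserves = 8,820/670 = 13.2 months.
Option A: score 745 ≥ 660; DTI 36.8% ≤ 45%; LTV 58.8% ≤ 85%; employment 7 < 24 mo; reserves 13.2 ≥ 9 mo → does not qualify.
Option B: score 745 ≥ 580; DTI 36.8% ≤ 43%; LTV 58.8% ≤ 100%; employment 7 ≥ 6 mo; reserves 13.2 ≥ 6 mo → qualifies.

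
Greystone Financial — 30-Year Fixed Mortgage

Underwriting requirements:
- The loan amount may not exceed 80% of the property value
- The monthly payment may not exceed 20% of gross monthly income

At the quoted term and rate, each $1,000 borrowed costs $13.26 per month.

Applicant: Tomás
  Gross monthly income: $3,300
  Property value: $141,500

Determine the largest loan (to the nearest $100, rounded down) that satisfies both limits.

$49,700

Payment cap: 20% × $3,300 = $660/month.
At $13.26 per $1,000, that supports 660/13.26 × 1,000 ≈ $49,773 → $49,700.
LTV cap: 80% × $141,500 = $113,200 → $113,200.
Binding constraint: payment-to-income.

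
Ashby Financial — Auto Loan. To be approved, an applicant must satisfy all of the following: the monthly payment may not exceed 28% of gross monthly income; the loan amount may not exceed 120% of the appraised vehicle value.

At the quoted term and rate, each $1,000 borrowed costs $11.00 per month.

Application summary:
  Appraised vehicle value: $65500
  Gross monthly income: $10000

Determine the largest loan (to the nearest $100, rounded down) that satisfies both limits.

$78,600

Payment cap: 28% × $10,000 = $2,800/month.
At $11.00 per $1,000, that supports 2,800/11.00 × 1,000 ≈ $254,545 → $254,500.
LTV cap: 120% × $65,500 = $78,600 → $78,600.
Binding constraint: loan-to-value.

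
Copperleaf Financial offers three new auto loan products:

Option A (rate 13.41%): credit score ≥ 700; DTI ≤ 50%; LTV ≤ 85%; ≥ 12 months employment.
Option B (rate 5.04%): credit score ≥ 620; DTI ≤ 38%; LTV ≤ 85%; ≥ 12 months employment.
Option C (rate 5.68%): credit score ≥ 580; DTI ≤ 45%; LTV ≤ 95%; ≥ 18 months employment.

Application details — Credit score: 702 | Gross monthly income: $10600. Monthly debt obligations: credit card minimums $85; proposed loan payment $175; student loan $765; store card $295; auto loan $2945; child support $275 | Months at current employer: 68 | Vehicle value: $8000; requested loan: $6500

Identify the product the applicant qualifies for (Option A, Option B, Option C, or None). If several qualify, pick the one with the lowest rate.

Option C

Total debts = (85 + 175 + 765 + 295 + 2,945 + 275) = 4,540; DTI = 4,540/10,600 = 42.8%.
LTV = 6,500/8,000 = 81.2%.
Option A: score 702 ≥ 700; DTI 42.8% ≤ 50%; LTV 81.2% ≤ 85%; employment 68 ≥ 12 mo → qualifies.
Option B: score 702 ≥ 620; DTI 42.8% > 38%; LTV 81.2% ≤ 85%; employment 68 ≥ 12 mo → does not qualify.
Option C: score 702 ≥ 580; DTI 42.8% ≤ 45%; LTV 81.2% ≤ 95%; employment 68 ≥ 18 mo → qualifies.
Qualifying: Option A, Option C. Lowest rate is 5.68% → Option C.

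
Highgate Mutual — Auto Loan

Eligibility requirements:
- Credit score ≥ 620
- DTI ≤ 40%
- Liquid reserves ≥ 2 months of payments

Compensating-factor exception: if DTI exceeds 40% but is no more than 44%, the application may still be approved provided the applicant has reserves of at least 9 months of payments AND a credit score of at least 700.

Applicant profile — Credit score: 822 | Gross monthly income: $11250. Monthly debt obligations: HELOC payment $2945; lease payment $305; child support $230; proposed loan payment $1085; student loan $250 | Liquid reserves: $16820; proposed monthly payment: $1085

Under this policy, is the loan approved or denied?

Credit score 822 ≥ 620 (meets base)
Total debts = (2,945 + 305 + 230 + 1,085 + 250) = 4,815. DTI = 4,815/11,250 = 42.8% > 40% — standard DTI limit exceeded.
Reserves = 16,820/1,085 = 15.5 months ≥ 2
DTI 42.8% is within the 40%–44% exception band; checking compensating factors.
Reserves 15.5 ≥ 9 months; credit score 822 ≥ 700.
Both compensating conditions met → exception applies.

Approved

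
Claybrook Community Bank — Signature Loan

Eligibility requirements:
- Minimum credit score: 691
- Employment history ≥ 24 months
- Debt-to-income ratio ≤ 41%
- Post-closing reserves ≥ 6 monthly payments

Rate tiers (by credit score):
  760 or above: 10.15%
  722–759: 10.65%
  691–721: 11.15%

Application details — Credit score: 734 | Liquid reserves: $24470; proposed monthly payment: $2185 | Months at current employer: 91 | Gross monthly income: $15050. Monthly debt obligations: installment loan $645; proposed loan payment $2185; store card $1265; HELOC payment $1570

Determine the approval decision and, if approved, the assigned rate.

Credit score 734 ≥ 691 (meets minimum)
Employment 91 ≥ 24 months
Liquid reserves cover 24,470/2,185 = 11.2 months — ≥ 6 required
Total monthly debts = (645 + 2,185 + 1,265 + 1,570) = 5,665. DTI: 5,665 ÷ 15,050 = 37.6%, within the 41% cap
All requirements met. Score 734 falls in the 722–759 tier → 10.65%.

Approved at 10.65%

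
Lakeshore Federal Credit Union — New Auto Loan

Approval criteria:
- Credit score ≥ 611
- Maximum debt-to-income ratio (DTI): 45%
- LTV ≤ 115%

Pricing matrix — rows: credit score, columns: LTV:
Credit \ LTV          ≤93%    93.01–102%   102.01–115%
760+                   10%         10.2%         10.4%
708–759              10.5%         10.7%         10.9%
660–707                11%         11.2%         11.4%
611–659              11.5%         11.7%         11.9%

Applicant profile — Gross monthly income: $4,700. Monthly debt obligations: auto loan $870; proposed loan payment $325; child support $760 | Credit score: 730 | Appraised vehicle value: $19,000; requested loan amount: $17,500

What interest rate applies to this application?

10.5%

Credit score 730 ≥ 611; Total monthly debts = (870 + 325 + 760) = 1,955. DTI: 1,955 ÷ 4,700 = 41.6%, within the 45% cap
LTV: 17,500 ÷ 19,000 = 92.1%, within 115% cap
Credit 730 → row 708–759; LTV 92.1% → column ≤93%. Grid cell → 10.5%.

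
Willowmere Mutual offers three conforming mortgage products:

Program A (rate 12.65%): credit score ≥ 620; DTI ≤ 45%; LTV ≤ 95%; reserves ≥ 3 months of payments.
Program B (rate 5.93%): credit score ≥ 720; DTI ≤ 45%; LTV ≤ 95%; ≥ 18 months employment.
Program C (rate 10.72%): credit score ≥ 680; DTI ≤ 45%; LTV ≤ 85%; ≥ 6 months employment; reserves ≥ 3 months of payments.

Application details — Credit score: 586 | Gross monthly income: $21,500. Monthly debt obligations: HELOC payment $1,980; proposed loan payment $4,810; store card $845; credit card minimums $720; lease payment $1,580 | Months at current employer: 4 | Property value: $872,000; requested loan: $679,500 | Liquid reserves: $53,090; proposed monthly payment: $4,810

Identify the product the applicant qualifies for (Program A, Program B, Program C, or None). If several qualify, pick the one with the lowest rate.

None

Total debts = (1,980 + 4,810 + 845 + 720 + 1,580) = 9,935; DTI = 9,935/21,500 = 46.2%.
LTV = 679,500/872,000 = 77.9%.
Reserves = 53,090/4,810 = 11.0 months.
Program A: score 586 < 620; DTI 46.2% > 45%; LTV 77.9% ≤ 95%; reserves 11.0 ≥ 3 mo → does not qualify.
Program B: score 586 < 720; DTI 46.2% > 45%; LTV 77.9% ≤ 95%; employment 4 < 18 mo → does not qualify.
Program C: score 586 < 680; DTI 46.2% > 45%; LTV 77.9% ≤ 85%; employment 4 < 6 mo; reserves 11.0 ≥ 3 mo → does not qualify.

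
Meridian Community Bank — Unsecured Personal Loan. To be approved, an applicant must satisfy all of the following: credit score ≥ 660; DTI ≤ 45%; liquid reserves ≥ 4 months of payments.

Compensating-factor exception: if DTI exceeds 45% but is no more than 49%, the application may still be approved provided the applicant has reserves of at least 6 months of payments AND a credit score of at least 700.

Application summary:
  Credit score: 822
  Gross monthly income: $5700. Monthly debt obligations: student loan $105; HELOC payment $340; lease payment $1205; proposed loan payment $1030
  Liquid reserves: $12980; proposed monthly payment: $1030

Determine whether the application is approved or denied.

Credit score 822 ≥ 660 (meets base)
Total debts = (105 + 340 + 1,205 + 1,030) = 2,680. DTI: 2,680 ÷ 5,700 = 47%, over the 45% base limit.
Reserves = 12,980/1,030 = 12.6 months ≥ 4
47% falls in the override range (45%–49%), so the compensating-factor test applies.
Reserves 12.6 ≥ 6 months; credit score 822 ≥ 700.
Both override conditions satisfied; DTI exception granted.

Approved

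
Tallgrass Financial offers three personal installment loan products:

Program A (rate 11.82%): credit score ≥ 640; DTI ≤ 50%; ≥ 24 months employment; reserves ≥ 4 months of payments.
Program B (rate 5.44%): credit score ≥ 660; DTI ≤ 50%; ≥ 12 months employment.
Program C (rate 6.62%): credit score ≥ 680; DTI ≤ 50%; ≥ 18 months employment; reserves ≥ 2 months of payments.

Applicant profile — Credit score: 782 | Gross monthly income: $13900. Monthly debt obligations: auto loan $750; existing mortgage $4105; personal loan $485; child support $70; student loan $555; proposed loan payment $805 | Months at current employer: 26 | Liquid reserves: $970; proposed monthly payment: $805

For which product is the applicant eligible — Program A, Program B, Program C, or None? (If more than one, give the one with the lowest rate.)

Program B

Total debts = (750 + 4,105 + 485 + 70 + 555 + 805) = 6,770; DTI = 6,770/13,900 = 48.7%.
Reserves = 970/805 = 1.2 months.
Program A: score 782 ≥ 640; DTI 48.7% ≤ 50%; employment 26 ≥ 24 mo; reserves 1.2 < 4 mo → does not qualify.
Program B: score 782 ≥ 660; DTI 48.7% ≤ 50%; employment 26 ≥ 12 mo → qualifies.
Program C: score 782 ≥ 680; DTI 48.7% ≤ 50%; employment 26 ≥ 18 mo; reserves 1.2 < 2 mo → does not qualify.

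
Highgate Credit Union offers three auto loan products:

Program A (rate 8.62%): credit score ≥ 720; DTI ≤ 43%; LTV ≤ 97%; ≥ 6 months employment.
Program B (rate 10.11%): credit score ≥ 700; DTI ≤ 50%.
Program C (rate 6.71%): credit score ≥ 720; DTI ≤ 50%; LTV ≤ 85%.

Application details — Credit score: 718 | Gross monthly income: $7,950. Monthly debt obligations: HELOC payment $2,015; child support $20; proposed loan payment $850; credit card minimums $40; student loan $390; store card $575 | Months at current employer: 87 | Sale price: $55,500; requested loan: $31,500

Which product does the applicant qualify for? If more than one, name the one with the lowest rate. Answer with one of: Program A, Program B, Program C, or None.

Total debts = (2,015 + 20 + 850 + 40 + 390 + 575) = 3,890; DTI = 3,890/7,950 = 48.9%.
LTV = 31,500/55,500 = 56.8%.
Program A: score 718 < 720; DTI 48.9% > 43%; LTV 56.8% ≤ 97%; employment 87 ≥ 6 mo → does not qualify.
Program B: score 718 ≥ 700; DTI 48.9% ≤ 50% → qualifies.
Program C: score 718 < 720; DTI 48.9% ≤ 50%; LTV 56.8% ≤ 85% → does not qualify.

Program B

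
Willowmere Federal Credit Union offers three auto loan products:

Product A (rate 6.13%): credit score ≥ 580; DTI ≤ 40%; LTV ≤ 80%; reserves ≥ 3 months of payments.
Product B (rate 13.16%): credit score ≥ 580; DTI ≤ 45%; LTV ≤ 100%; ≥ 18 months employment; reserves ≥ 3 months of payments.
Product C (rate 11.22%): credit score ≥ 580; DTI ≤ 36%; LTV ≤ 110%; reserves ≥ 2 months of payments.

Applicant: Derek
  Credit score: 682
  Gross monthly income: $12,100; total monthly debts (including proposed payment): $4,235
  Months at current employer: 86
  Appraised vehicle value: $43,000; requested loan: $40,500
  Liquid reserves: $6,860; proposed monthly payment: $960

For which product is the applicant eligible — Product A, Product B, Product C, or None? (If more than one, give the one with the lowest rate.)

Product C

DTI = 4,235/12,100 = 35%.
LTV = 40,500/43,000 = 94.2%.
Reserves = 6,860/960 = 7.1 months.
Product A: score 682 ≥ 580; DTI 35% ≤ 40%; LTV 94.2% > 80%; reserves 7.1 ≥ 3 mo → does not qualify.
Product B: score 682 ≥ 580; DTI 35% ≤ 45%; LTV 94.2% ≤ 100%; employment 86 ≥ 18 mo; reserves 7.1 ≥ 3 mo → qualifies.
Product C: score 682 ≥ 580; DTI 35% ≤ 36%; LTV 94.2% ≤ 110%; reserves 7.1 ≥ 2 mo → qualifies.
Qualifying: Product B, Product C. Lowest rate is 11.22% → Product C.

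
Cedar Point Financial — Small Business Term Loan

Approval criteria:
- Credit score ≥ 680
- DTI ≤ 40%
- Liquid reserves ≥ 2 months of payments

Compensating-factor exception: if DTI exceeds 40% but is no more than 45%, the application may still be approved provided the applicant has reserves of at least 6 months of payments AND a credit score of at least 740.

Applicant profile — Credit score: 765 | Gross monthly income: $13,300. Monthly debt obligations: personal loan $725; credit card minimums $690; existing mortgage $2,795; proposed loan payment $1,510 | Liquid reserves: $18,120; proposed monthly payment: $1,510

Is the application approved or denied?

Credit score 765 ≥ 680 (meets base)
Total debts = (725 + 690 + 2,795 + 1,510) = 5,720. DTI = 5,720/13,300 = 43% > 40% — standard DTI limit exceeded.
Liquid reserves cover 18,120/1,510 = 12.0 months — ≥ 2 required
43% falls in the override range (40%–45%), so the compensating-factor test applies.
Override check — reserves: 12.0 mo (ok); score: 765 (ok).
Both override conditions satisfied; DTI exception granted.

Approved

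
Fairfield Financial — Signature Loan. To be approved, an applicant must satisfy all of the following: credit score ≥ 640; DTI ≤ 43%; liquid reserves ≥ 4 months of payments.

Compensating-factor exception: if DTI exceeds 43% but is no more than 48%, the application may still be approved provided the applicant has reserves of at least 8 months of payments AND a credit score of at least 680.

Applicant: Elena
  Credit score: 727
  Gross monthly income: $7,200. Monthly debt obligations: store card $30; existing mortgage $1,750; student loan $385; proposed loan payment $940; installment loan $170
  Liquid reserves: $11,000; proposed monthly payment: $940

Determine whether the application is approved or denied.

Approved

Credit score 727 ≥ 640 (meets base)
Total debts = (30 + 1,750 + 385 + 940 + 170) = 3,275. DTI: 3,275 ÷ 7,200 = 45.5%, over the 43% base limit.
Reserves: 11,000 ÷ 940 = 11.7 months (meets 4-month minimum)
DTI 45.5% is within the 43%–48% exception band; checking compensating factors.
Override check — reserves: 11.7 mo (ok); score: 727 (ok).
Both override conditions satisfied; DTI exception granted.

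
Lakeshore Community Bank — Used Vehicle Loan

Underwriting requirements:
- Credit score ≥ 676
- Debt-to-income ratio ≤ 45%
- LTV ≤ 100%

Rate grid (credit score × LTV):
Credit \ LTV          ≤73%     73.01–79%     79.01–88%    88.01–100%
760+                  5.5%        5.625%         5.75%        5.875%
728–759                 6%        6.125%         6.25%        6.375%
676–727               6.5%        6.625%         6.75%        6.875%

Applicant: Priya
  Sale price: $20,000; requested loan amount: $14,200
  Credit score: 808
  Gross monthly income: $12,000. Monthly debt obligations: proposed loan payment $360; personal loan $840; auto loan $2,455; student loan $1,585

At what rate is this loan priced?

Credit score 808 ≥ 676; Total monthly debts = (360 + 840 + 2,455 + 1,585) = 5,240. Debt-to-income = 5,240/12,000 = 43.7% — meets 45% limit
Loan-to-value = 14,200/20,000 = 71% — pass (100% max)
Score 808 is in the 760+ band; LTV 71% is in the ≤73% band → 5.5%.

5.5%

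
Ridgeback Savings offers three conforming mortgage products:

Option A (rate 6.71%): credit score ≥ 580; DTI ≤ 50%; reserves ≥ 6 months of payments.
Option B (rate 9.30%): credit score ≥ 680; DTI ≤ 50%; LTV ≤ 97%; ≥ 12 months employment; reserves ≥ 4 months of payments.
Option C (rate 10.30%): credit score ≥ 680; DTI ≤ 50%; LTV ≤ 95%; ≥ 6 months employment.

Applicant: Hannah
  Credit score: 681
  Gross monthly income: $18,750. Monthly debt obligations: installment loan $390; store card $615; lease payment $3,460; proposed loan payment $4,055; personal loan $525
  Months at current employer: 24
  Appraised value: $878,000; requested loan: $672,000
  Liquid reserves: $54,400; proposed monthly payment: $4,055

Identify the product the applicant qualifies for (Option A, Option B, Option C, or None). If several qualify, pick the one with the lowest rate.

Total debts = (390 + 615 + 3,460 + 4,055 + 525) = 9,045; DTI = 9,045/18,750 = 48.2%.
LTV = 672,000/878,000 = 76.5%.
Reserves = 54,400/4,055 = 13.4 months.
Option A: score 681 ≥ 580; DTI 48.2% ≤ 50%; reserves 13.4 ≥ 6 mo → qualifies.
Option B: score 681 ≥ 680; DTI 48.2% ≤ 50%; LTV 76.5% ≤ 97%; employment 24 ≥ 12 mo; reserves 13.4 ≥ 4 mo → qualifies.
Option C: score 681 ≥ 680; DTI 48.2% ≤ 50%; LTV 76.5% ≤ 95%; employment 24 ≥ 6 mo → qualifies.
Qualifying: Option A, Option B, Option C. Lowest rate is 6.71% → Option A.

Option A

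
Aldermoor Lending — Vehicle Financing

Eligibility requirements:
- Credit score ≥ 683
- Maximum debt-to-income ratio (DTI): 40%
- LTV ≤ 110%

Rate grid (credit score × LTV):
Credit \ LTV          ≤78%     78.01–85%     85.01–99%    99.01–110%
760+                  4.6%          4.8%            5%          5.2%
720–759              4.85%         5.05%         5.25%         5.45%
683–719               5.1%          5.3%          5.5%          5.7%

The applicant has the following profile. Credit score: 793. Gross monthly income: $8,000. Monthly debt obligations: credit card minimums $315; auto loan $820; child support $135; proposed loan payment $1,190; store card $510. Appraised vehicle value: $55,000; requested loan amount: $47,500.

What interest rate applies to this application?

Credit score 793 ≥ 683; Total monthly debts = (315 + 820 + 135 + 1,190 + 510) = 2,970. DTI = 2,970/8,000 = 37.1% ≤ 40%
LTV = 47,500/55,000 = 86.4% ≤ 110%
Row: 793 falls in 760+. Column: 86.4% falls in 85.01–99%. Rate = 5%.

5%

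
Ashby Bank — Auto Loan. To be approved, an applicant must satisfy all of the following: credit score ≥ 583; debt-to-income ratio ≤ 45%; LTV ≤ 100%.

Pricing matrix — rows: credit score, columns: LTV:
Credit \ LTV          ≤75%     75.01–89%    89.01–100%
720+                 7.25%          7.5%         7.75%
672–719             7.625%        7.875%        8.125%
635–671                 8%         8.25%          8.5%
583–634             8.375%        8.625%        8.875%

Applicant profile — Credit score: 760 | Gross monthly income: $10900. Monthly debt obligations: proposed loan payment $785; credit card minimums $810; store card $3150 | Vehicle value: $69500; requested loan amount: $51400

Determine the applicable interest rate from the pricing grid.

7.25%

Credit score 760 ≥ 583; Total monthly debts = (785 + 810 + 3,150) = 4,745. Debt-to-income = 4,745/10,900 = 43.5% — meets 45% limit
Loan-to-value = 51,400/69,500 = 74% — pass (100% max)
Credit 760 → row 720+; LTV 74% → column ≤75%. Grid cell → 7.25%.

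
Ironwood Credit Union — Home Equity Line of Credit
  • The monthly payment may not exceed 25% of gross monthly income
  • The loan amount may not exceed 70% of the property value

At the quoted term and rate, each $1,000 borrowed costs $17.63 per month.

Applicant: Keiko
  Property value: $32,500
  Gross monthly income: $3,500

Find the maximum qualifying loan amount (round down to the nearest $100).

$22,700

Payment cap: 25% × $3,500 = $875/month.
At $17.63 per $1,000, that supports 875/17.63 × 1,000 ≈ $49,631 → $49,600.
LTV cap: 70% × $32,500 = $22,750 → $22,700.
Binding constraint: loan-to-value.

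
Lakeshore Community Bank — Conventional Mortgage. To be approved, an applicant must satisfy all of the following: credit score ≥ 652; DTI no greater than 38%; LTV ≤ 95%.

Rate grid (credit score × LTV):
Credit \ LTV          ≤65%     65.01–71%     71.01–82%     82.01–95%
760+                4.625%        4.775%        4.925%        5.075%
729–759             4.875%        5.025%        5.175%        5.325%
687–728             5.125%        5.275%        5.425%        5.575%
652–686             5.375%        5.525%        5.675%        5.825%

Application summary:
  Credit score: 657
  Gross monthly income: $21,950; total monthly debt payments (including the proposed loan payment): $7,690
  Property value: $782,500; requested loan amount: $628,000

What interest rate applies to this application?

5.675%

Credit score 657 ≥ 652; Debt-to-income = 7,690/21,950 = 35% — meets 38% limit
LTV: 628,000 ÷ 782,500 = 80.3%, within 95% cap
Row: 657 falls in 652–686. Column: 80.3% falls in 71.01–82%. Rate = 5.675%.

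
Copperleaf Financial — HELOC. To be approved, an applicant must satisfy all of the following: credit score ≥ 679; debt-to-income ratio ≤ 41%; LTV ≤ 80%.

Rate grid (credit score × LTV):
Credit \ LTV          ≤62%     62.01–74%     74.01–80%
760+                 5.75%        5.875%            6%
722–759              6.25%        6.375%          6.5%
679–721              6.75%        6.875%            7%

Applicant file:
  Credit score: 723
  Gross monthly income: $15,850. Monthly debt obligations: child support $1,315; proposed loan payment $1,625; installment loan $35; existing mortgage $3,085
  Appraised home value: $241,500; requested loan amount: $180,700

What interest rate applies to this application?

6.5%

Credit score 723 ≥ 679; Total monthly debts = (1,315 + 1,625 + 35 + 3,085) = 6,060. DTI = 6,060/15,850 = 38.2% ≤ 41%
LTV = 180,700/241,500 = 74.8% ≤ 80%
Score 723 is in the 722–759 band; LTV 74.8% is in the 74.01–80% band → 6.5%.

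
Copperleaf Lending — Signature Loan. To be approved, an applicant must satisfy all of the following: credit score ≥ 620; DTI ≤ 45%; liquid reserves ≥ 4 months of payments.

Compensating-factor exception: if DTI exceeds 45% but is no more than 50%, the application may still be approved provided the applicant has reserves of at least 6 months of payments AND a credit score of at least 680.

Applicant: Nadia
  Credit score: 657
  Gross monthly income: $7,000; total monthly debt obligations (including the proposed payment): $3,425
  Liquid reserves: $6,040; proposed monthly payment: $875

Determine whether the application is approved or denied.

Denied

Credit score 657 ≥ 620 (meets base)
DTI = 3,425/7,000 = 48.9% > 45% — standard DTI limit exceeded.
Reserves = 6,040/875 = 6.9 months ≥ 4
DTI 48.9% is within the 45%–50% exception band; checking compensating factors.
Override check — reserves: 6.9 mo (ok); score: 657 (below 680).
Compensating-factor requirement not fully met.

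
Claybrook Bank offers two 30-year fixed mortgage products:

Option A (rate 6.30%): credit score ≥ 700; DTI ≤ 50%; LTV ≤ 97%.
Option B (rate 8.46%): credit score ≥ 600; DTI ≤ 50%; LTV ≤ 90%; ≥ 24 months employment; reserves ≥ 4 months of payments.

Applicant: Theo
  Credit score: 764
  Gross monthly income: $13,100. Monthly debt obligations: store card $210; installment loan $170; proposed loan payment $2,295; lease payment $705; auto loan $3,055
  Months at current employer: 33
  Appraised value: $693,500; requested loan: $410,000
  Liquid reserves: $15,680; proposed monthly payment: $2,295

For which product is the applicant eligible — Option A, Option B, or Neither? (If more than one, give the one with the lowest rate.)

Total debts = (210 + 170 + 2,295 + 705 + 3,055) = 6,435; DTI = 6,435/13,100 = 49.1%.
LTV = 410,000/693,500 = 59.1%.
Reserves = 15,680/2,295 = 6.8 months.
Option A: score 764 ≥ 700; DTI 49.1% ≤ 50%; LTV 59.1% ≤ 97% → qualifies.
Option B: score 764 ≥ 600; DTI 49.1% ≤ 50%; LTV 59.1% ≤ 90%; employment 33 ≥ 24 mo; reserves 6.8 ≥ 4 mo → qualifies.
Qualifying: Option A, Option B. Lowest rate is 6.30% → Option A.

Option A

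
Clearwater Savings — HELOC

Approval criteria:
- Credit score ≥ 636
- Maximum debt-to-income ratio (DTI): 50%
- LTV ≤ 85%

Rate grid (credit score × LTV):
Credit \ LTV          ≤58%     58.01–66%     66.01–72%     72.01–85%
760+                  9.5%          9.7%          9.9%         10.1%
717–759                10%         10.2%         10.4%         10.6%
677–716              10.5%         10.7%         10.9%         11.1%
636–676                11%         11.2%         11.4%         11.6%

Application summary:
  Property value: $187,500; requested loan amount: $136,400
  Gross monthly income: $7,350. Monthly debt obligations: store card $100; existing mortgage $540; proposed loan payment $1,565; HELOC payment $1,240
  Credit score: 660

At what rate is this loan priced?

Credit score 660 ≥ 636; Total monthly debts = (100 + 540 + 1,565 + 1,240) = 3,445. DTI: 3,445 ÷ 7,350 = 46.9%, within the 50% cap
Loan-to-value = 136,400/187,500 = 72.7% — pass (85% max)
Credit 660 → row 636–676; LTV 72.7% → column 72.01–85%. Grid cell → 11.6%.

11.6%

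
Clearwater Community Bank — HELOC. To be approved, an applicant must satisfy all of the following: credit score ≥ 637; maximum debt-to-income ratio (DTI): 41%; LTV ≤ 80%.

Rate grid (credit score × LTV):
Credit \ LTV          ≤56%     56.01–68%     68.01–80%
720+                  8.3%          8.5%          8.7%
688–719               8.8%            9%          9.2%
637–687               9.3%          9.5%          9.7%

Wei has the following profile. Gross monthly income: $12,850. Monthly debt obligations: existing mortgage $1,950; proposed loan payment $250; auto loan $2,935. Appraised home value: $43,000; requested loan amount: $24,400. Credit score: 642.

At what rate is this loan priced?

Credit score 642 ≥ 637; Total monthly debts = (1,950 + 250 + 2,935) = 5,135. DTI: 5,135 ÷ 12,850 = 40%, within the 41% cap
LTV: 24,400 ÷ 43,000 = 56.7%, within 80% cap
Row: 642 falls in 637–687. Column: 56.7% falls in 56.01–68%. Rate = 9.5%.

9.5%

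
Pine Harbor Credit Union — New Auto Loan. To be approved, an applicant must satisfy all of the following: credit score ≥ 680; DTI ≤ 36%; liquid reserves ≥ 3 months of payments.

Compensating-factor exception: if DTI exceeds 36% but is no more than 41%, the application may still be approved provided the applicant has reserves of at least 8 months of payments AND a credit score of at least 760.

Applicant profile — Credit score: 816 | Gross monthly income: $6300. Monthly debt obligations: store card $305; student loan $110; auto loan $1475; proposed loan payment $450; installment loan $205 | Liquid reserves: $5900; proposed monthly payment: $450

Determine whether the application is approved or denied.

Credit score 816 ≥ 680 (meets base)
Total debts = (305 + 110 + 1,475 + 450 + 205) = 2,545. DTI = 2,545/6,300 = 40.4% > 36% — standard DTI limit exceeded.
Reserves: 5,900 ÷ 450 = 13.1 months (meets 3-month minimum)
DTI 40.4% is within the 36%–41% exception band; checking compensating factors.
Reserves 13.1 ≥ 8 months; credit score 816 ≥ 760.
Both compensating conditions met → exception applies.

Approved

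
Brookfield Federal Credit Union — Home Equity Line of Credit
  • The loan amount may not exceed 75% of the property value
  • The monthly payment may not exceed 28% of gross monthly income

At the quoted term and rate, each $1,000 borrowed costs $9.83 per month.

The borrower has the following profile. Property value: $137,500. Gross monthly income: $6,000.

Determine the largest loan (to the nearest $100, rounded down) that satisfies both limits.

Payment cap: 28% × $6,000 = $1,680/month.
At $9.83 per $1,000, that supports 1,680/9.83 × 1,000 ≈ $170,905 → $170,900.
LTV cap: 75% × $137,500 = $103,125 → $103,100.
Binding constraint: loan-to-value.

$103,100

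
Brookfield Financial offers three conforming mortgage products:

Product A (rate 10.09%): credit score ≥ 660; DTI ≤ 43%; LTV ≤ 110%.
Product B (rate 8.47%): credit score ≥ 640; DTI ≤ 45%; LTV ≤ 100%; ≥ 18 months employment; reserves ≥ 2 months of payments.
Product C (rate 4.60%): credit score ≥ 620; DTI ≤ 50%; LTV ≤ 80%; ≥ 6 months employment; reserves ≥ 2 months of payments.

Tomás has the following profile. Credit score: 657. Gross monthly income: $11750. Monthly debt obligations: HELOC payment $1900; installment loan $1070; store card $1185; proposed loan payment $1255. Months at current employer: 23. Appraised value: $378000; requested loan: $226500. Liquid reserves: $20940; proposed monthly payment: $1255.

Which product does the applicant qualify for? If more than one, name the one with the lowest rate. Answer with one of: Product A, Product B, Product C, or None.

Total debts = (1,900 + 1,070 + 1,185 + 1,255) = 5,410; DTI = 5,410/11,750 = 46%.
LTV = 226,500/378,000 = 59.9%.
Reserves = 20,940/1,255 = 16.7 months.
Product A: score 657 < 660; DTI 46% > 43%; LTV 59.9% ≤ 110% → does not qualify.
Product B: score 657 ≥ 640; DTI 46% > 45%; LTV 59.9% ≤ 100%; employment 23 ≥ 18 mo; reserves 16.7 ≥ 2 mo → does not qualify.
Product C: score 657 ≥ 620; DTI 46% ≤ 50%; LTV 59.9% ≤ 80%; employment 23 ≥ 6 mo; reserves 16.7 ≥ 2 mo → qualifies.

Product C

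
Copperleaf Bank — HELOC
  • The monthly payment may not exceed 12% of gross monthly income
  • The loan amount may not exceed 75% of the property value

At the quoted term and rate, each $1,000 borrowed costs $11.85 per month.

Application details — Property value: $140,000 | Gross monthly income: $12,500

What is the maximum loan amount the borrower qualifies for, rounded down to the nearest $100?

$105,000

Payment cap: 12% × $12,500 = $1,500/month.
At $11.85 per $1,000, that supports 1,500/11.85 × 1,000 ≈ $126,582 → $126,500.
LTV cap: 75% × $140,000 = $105,000 → $105,000.
Binding constraint: loan-to-value.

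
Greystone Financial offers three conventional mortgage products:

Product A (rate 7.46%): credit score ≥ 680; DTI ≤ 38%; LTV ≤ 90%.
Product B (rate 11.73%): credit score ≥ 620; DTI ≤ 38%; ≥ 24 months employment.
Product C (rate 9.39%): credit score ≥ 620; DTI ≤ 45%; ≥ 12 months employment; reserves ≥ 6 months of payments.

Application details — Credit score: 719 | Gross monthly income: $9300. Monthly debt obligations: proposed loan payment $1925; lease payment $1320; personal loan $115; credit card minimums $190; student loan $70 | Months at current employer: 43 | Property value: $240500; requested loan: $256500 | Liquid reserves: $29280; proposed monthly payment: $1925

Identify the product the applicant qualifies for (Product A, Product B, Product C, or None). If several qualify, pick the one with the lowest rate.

Product C

Total debts = (1,925 + 1,320 + 115 + 190 + 70) = 3,620; DTI = 3,620/9,300 = 38.9%.
LTV = 256,500/240,500 = 106.7%.
Reserves = 29,280/1,925 = 15.2 months.
Product A: score 719 ≥ 680; DTI 38.9% > 38%; LTV 106.7% > 90% → does not qualify.
Product B: score 719 ≥ 620; DTI 38.9% > 38%; employment 43 ≥ 24 mo → does not qualify.
Product C: score 719 ≥ 620; DTI 38.9% ≤ 45%; employment 43 ≥ 12 mo; reserves 15.2 ≥ 6 mo → qualifies.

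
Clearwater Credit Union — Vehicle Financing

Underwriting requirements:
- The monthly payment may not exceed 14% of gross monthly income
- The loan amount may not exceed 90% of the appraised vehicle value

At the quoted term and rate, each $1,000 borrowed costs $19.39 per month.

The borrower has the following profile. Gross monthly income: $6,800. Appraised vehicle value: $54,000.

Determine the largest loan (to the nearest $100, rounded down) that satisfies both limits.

$48,600

Payment cap: 14% × $6,800 = $952/month.
At $19.39 per $1,000, that supports 952/19.39 × 1,000 ≈ $49,097 → $49,000.
LTV cap: 90% × $54,000 = $48,600 → $48,600.
Binding constraint: loan-to-value.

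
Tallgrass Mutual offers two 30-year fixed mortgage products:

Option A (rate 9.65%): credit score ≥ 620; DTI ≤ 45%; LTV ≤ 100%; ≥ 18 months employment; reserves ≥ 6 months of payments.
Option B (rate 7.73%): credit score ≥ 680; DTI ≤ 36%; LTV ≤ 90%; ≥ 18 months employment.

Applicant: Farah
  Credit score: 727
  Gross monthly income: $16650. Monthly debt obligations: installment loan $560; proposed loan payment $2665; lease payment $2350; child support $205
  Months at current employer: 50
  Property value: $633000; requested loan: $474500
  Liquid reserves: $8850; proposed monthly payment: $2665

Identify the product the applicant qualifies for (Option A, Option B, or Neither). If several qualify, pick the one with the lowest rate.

Total debts = (560 + 2,665 + 2,350 + 205) = 5,780; DTI = 5,780/16,650 = 34.7%.
LTV = 474,500/633,000 = 75%.
Reserves = 8,850/2,665 = 3.3 months.
Option A: score 727 ≥ 620; DTI 34.7% ≤ 45%; LTV 75% ≤ 100%; employment 50 ≥ 18 mo; reserves 3.3 < 6 mo → does not qualify.
Option B: score 727 ≥ 680; DTI 34.7% ≤ 36%; LTV 75% ≤ 90%; employment 50 ≥ 18 mo → qualifies.

Option B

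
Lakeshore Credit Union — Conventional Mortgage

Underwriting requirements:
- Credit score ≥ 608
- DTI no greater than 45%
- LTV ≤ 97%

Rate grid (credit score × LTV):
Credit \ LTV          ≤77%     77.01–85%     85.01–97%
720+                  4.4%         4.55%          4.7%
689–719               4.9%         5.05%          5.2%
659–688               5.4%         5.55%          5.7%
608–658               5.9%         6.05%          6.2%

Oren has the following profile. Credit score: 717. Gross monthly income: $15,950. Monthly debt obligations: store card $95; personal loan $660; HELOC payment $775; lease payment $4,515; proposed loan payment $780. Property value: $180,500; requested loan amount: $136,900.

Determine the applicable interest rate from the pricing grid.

Credit score 717 ≥ 608; Total monthly debts = (95 + 660 + 775 + 4,515 + 780) = 6,825. DTI = 6,825/15,950 = 42.8% ≤ 45%
Loan-to-value = 136,900/180,500 = 75.8% — pass (97% max)
Credit 717 → row 689–719; LTV 75.8% → column ≤77%. Grid cell → 4.9%.

4.9%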